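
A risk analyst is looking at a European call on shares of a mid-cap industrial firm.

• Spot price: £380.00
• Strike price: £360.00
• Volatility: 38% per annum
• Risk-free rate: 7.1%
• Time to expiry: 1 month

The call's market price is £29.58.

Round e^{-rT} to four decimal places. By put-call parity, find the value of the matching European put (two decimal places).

e^(−rT) = e^(−0.071·0.08333) = 0.9941
Put-call parity: C − P = S − K·e^(−rT) = 380 − 360·0.9941 = 380 − 357.8760 = 22.1240
P = C − (C − P) = 29.58 − (22.1240) = 7.4560

£7.46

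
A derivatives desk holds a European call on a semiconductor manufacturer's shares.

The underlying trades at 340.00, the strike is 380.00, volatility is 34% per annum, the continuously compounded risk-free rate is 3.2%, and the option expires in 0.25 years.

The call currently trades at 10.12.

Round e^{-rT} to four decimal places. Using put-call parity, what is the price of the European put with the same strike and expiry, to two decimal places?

47.08

exp(−rT) = exp(−0.032·0.25) = 0.9920
Put-call parity: C − P = S − K·e^(−rT) = 340 − 380·0.9920 = 340 − 376.9600 = -36.9600
P = C − (C − P) = 10.12 − (-36.9600) = 47.0800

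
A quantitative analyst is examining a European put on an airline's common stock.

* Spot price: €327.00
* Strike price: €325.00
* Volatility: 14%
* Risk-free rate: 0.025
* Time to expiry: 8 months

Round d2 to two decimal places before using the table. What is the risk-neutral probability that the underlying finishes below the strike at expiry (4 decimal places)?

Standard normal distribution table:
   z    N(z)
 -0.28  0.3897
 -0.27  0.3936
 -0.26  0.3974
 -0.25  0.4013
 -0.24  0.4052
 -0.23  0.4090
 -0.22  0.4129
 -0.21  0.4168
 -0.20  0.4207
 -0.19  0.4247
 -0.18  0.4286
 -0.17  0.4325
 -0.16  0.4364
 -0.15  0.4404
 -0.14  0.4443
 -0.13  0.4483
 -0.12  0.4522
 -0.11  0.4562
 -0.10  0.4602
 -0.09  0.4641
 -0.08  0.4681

0.4443

σ√T = 0.14·√0.6667 = 0.1143
ln(S/K) + (r + σ²/2)T = ln(327/325) + (0.025 + 0.14²/2)·0.6667 = 0.0061 + 0.0232 = 0.0293
d₁ = 0.0293 / 0.1143 = 0.2566 ⇒ 0.26
d₂ = d₁ − σ√T = 0.2566 − 0.1143 = 0.1423 ⇒ 0.14
Risk-neutral Pr[S_T < K] = N(−d₂) = N(-0.14) = 0.4443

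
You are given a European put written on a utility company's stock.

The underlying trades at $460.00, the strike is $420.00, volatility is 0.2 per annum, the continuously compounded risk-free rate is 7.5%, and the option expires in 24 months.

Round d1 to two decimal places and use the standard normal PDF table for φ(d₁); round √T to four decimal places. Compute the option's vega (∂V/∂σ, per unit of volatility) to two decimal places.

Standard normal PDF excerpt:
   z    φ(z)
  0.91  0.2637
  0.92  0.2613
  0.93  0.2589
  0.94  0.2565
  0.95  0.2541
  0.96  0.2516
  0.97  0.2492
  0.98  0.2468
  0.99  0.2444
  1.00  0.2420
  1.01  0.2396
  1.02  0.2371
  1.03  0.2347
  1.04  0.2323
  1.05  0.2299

T = 2;  σ√T = 0.2828
d₁ = [ln(460/420) + (0.075 + ½·0.2²)·2] / (σ√T) = (0.0910 + 0.1900) / 0.2828 = 0.9934 ≈ 0.99
√T = √2 = 1.4142
φ(d₁) = φ(0.99) = 0.2444
vega = S·φ(d₁)·√T = 460·0.2444·1.4142 = 158.9900
(Vega is the same for a European call and put with the same parameters.)

158.99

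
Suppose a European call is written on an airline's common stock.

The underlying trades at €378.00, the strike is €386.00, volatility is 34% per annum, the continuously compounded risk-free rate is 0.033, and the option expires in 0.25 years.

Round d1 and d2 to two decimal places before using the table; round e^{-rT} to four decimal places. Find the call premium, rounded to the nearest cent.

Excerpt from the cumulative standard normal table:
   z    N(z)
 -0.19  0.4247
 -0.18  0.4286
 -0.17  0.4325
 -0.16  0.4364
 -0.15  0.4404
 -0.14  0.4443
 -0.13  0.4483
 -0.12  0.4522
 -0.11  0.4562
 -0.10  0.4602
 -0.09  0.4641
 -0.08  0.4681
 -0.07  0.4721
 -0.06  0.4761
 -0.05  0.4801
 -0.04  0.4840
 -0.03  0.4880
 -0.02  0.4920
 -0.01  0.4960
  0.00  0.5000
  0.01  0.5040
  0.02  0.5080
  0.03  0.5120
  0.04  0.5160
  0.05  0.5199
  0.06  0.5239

€23.44

σ√T = 0.34 × 0.5000 = 0.1700
d₁ = [ln(378/386) + (0.033 + 0.34²/2)·0.25] / 0.1700 = [-0.0209 + 0.0227] / 0.1700 = 0.0103 ⇒ 0.01
d₂ = d₁ − σ√T = 0.0103 − 0.1700 = -0.1597 ⇒ -0.16
e^(−rT) = e^(−0.033·0.25) = 0.9918
N(d₁) = N(0.01) = 0.5040;  N(d₂) = N(-0.16) = 0.4364
C = 378·0.5040 − 386·0.9918·0.4364 = 190.5120 − 167.0691 = 23.4429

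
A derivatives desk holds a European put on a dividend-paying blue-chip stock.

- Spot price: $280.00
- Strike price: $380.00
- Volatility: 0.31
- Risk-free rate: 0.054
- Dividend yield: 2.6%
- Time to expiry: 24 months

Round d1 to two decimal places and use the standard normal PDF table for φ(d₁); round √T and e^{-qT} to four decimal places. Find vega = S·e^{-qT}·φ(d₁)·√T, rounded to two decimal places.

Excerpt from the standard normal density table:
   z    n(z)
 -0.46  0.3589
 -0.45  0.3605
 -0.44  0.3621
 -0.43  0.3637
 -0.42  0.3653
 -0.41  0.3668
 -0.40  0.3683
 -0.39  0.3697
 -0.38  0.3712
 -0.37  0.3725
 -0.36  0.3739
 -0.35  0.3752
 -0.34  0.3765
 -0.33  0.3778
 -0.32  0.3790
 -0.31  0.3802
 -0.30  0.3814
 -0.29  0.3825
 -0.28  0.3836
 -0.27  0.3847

141.04

T = 2;  σ√T = 0.4384
d₁ = [ln(280/380) + (0.054 − 0.026 + ½·0.31²)·2] / (σ√T) = (-0.3054 + 0.1521) / 0.4384 = -0.3496 ⇒ -0.35
√T = √2 = 1.4142
φ(d₁) = φ(-0.35) = 0.3752
exp(−qT) = exp(−0.026·2) = 0.9493
vega = S·exp(−qT)·φ(d₁)·√T = 280·0.9493·0.3752·1.4142 = 141.0377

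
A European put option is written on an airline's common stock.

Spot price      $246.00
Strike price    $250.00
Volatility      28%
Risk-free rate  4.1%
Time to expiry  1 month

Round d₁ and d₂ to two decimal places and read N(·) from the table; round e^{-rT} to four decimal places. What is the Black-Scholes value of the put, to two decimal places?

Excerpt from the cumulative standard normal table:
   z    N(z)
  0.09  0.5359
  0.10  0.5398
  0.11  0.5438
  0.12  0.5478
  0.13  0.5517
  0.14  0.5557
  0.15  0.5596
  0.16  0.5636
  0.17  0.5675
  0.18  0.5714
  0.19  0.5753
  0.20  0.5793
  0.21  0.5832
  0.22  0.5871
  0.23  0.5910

$9.57

T = 0.08333;  σ√T = 0.0808
d₁ = [ln(246/250) + (0.041 + 0.28²/2)·0.08333] / 0.0808 = [-0.0161 + 0.0067] / 0.0808 = -0.1169 ≈ -0.12
d₂ = d₁ − σ√T = -0.1169 − 0.0808 = -0.1977 ≈ -0.20
e^(−rT) = e^(−0.041·0.08333) = 0.9966
N(−d₂) = N(0.20) = 0.5793;  N(−d₁) = N(0.12) = 0.5478
P = 250·0.9966·0.5793 − 246·0.5478 = 144.3326 − 134.7588 = 9.5738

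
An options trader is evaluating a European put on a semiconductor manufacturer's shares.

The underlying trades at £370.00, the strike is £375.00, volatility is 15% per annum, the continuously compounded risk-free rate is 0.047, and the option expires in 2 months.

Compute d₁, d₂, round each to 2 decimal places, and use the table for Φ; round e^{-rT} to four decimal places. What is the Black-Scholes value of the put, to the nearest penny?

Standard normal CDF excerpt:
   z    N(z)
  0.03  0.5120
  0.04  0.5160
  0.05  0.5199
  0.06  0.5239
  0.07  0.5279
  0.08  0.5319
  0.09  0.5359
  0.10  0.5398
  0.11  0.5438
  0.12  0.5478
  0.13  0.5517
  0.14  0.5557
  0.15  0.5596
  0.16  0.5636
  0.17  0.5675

£9.98

σ√T = 0.15 × 0.4082 = 0.0612
d₁ = [ln(370/375) + (0.047 + ½·0.15²)·0.1667] / (σ√T) = (-0.0134 + 0.0097) / 0.0612 = -0.0607 → -0.06
d₂ = -0.0607 − 0.0612 = -0.1219 → -0.12
exp(−rT) = exp(−0.047·0.1667) = 0.9922
N(−d₂) = N(0.12) = 0.5478;  N(−d₁) = N(0.06) = 0.5239
P = 375·0.9922·0.5478 − 370·0.5239 = 203.8227 − 193.8430 = 9.9797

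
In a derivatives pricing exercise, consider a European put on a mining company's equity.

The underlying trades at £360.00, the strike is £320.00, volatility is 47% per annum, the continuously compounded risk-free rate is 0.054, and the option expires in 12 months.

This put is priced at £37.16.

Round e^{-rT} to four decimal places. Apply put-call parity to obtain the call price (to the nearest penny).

e^(−rT) = e^(−0.054·1) = 0.9474
Put-call parity: C − P = S − K·e^(−rT) = 360 − 320·0.9474 = 360 − 303.1680 = 56.8320
C = P + (C − P) = 37.16 + (56.8320) = 93.9920

£93.99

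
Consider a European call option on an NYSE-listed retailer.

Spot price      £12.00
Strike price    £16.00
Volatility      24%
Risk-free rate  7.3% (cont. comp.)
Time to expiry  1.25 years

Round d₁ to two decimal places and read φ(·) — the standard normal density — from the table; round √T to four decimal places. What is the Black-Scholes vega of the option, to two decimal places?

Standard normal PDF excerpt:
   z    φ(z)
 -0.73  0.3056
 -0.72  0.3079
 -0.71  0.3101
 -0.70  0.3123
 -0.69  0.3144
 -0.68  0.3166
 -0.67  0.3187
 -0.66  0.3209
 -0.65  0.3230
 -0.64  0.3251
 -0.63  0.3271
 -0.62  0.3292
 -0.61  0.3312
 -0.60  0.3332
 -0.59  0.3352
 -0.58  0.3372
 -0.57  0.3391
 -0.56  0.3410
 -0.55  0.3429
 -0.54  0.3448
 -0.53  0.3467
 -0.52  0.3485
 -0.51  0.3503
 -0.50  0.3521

4.47

T = 1.25;  σ√T = 0.2683
ln(S/K) + (r + σ²/2)T = ln(12/16) + (0.073 + 0.24²/2)·1.25 = -0.2877 + 0.1273 = -0.1604
d₁ = -0.1604 / 0.2683 = -0.5979 → -0.60
√T = √1.25 = 1.1180
φ(d₁) = φ(-0.60) = 0.3332
vega = S·φ(d₁)·√T = 12·0.3332·1.1180 = 4.4702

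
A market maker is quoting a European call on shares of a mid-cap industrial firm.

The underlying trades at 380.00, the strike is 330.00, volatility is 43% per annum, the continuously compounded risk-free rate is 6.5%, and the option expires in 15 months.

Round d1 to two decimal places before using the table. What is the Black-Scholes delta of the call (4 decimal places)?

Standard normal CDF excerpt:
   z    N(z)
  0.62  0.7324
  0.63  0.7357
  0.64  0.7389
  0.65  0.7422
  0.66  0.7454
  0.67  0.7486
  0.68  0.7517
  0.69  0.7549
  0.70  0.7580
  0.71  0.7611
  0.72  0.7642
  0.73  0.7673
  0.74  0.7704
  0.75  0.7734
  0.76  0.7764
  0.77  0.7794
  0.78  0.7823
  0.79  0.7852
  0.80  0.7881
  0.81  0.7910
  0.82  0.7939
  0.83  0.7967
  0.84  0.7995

0.7580

σ√T = 0.43·√1.25 = 0.4808
d₁ = [ln(380/330) + (0.065 + ½·0.43²)·1.25] / (σ√T) = (0.1411 + 0.1968) / 0.4808 = 0.7028 → 0.70
N(d₁) = N(0.70) = 0.7580
Δ_call = N(d₁) = 0.7580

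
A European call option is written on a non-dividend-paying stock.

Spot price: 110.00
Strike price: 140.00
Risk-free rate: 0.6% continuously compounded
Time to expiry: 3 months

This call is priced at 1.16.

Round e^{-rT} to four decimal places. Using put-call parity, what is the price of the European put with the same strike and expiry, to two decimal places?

exp(−rT) = exp(−0.006·0.25) = 0.9985
Put-call parity: C − P = S − K·e^(−rT) = 110 − 140·0.9985 = 110 − 139.7900 = -29.7900
P = C − (C − P) = 1.16 − (-29.7900) = 30.9500

30.95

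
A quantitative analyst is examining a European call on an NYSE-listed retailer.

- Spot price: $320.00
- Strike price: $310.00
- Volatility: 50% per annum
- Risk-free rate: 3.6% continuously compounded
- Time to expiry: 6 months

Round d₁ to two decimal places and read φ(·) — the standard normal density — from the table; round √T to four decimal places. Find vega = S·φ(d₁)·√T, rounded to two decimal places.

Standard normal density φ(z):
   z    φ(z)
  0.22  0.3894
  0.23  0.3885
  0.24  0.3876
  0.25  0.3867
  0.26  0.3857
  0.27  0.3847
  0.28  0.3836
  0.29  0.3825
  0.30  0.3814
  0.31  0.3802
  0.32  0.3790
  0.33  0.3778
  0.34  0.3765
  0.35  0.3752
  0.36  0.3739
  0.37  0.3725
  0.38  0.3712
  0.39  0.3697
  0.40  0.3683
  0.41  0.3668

85.76

T = 0.5;  σ√T = 0.3536
ln(S/K) + (r + σ²/2)T = ln(320/310) + (0.036 + 0.5²/2)·0.5 = 0.0317 + 0.0805 = 0.1122
d₁ = 0.1122 / 0.3536 = 0.3175 ≈ 0.32
√T = √0.5 = 0.7071
φ(d₁) = φ(0.32) = 0.3790
vega = S·φ(d₁)·√T = 320·0.3790·0.7071 = 85.7571
(The put has the same vega.)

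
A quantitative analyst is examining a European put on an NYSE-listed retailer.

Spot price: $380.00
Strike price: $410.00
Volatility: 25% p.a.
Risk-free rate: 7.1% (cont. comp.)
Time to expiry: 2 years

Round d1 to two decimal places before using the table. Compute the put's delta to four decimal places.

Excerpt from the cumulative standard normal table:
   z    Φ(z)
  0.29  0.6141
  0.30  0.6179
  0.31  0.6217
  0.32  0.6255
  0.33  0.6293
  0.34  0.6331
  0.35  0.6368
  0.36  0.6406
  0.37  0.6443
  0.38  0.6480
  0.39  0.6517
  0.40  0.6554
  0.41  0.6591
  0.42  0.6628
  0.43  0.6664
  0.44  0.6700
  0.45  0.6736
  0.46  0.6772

σ√T = 0.25·√2 = 0.3536
d₁ = [ln(380/410) + (0.071 + 0.25²/2)·2] / 0.3536 = [-0.0760 + 0.2045] / 0.3536 = 0.3635 ≈ 0.36
N(d₁) = N(0.36) = 0.6406
Δ_put = N(d₁) − 1 = 0.6406 − 1 = -0.3594

-0.3594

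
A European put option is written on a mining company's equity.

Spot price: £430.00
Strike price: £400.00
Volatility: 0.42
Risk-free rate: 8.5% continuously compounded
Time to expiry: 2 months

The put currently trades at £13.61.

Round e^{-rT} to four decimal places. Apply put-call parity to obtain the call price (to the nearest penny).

£49.25

exp(−rT) = exp(−0.085·0.1667) = 0.9859
Put-call parity: C − P = S − K·e^(−rT) = 430 − 400·0.9859 = 430 − 394.3600 = 35.6400
C = P + (C − P) = 13.61 + (35.6400) = 49.2500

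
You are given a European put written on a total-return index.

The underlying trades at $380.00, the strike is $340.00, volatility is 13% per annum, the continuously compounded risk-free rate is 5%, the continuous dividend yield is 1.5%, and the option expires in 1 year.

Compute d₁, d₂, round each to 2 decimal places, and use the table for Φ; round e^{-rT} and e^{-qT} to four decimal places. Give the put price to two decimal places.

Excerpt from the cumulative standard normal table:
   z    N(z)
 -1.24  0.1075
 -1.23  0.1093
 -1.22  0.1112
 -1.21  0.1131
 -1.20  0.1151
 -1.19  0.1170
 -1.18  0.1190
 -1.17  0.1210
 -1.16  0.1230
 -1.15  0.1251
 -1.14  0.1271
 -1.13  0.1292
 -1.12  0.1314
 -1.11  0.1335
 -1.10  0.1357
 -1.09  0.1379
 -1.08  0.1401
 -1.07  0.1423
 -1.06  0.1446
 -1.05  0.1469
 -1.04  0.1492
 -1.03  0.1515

$2.97

T = 1;  σ√T = 0.1300
d₁ = [ln(380/340) + (0.05 − 0.015 + 0.13²/2)·1] / 0.1300 = [0.1112 + 0.0435] / 0.1300 = 1.1898 ≈ 1.19
d₂ = d₁ − σ√T = 1.1898 − 0.1300 = 1.0598 ≈ 1.06
exp(−qT) = exp(−0.015·1) = 0.9851;  exp(−rT) = exp(−0.05·1) = 0.9512
P = 340·0.9512·N(-1.06) − 380·0.9851·N(-1.19) = 340·0.9512·0.1446 − 380·0.9851·0.1170 = 46.7648 − 43.7975 = 2.9673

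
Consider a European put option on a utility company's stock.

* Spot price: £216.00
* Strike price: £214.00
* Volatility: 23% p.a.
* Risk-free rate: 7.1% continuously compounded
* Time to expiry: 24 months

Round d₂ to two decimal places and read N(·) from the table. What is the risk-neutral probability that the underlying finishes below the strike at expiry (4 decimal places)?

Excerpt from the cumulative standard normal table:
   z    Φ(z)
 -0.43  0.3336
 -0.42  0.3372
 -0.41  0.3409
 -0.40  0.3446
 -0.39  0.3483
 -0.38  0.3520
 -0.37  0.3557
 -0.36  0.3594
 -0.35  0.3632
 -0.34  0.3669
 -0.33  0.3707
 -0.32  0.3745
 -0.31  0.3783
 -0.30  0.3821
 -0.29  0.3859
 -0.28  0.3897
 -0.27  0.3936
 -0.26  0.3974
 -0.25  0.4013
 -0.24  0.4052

σ√T = 0.23·√2 = 0.3253
d₁ = [ln(216/214) + (0.071 + ½·0.23²)·2] / (σ√T) = (0.0093 + 0.1949) / 0.3253 = 0.6278 → 0.63
d₂ = 0.6278 − 0.3253 = 0.3025 → 0.30
Pr(exercise) under Q = N(−d₂) = N(-0.30) = 0.3821

0.3821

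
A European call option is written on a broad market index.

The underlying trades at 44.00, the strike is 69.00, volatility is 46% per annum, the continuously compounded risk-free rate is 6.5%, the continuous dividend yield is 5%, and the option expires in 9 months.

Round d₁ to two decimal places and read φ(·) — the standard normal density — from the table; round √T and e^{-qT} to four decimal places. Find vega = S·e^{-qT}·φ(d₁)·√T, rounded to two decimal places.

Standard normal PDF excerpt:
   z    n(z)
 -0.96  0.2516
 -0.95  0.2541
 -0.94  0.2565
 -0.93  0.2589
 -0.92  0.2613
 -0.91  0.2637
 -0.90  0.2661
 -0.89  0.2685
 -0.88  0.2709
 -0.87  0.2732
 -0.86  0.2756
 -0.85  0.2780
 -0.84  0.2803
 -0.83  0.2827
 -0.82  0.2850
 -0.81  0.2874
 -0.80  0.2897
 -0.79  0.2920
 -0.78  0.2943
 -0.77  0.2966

9.77

σ√T = 0.46 × 0.8660 = 0.3984
ln(S/K) + (r − q + σ²/2)T = ln(44/69) + (0.065 − 0.05 + 0.46²/2)·0.75 = -0.4499 + 0.0906 = -0.3593
d₁ = -0.3593 / 0.3984 = -0.9020 ⇒ -0.90
√T = √0.75 = 0.8660
φ(d₁) = φ(-0.90) = 0.2661
exp(−qT) = exp(−0.05·0.75) = 0.9632
vega = S·exp(−qT)·φ(d₁)·√T = 44·0.9632·0.2661·0.8660 = 9.7663
(Call and put vega coincide under Black-Scholes.)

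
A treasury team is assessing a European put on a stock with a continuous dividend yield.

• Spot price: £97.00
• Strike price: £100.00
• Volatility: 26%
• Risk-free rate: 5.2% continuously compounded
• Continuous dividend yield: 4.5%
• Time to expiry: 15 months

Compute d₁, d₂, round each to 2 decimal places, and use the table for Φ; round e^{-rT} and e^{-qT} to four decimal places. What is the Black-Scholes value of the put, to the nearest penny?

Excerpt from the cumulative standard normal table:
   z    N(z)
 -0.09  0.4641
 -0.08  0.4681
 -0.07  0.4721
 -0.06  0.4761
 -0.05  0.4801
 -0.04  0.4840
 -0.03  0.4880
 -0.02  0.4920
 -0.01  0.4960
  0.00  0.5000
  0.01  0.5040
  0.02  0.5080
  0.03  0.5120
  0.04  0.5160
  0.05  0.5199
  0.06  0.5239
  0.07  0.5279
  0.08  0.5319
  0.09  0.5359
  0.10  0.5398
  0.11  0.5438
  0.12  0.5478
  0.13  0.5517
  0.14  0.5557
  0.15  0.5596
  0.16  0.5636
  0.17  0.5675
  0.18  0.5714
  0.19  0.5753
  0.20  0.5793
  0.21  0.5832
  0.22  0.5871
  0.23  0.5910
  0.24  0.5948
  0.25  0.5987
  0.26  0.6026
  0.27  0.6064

σ√T = 0.26 × 1.1180 = 0.2907
d₁ = [ln(97/100) + (0.052 − 0.045 + 0.26²/2)·1.25] / 0.2907 = [-0.0305 + 0.0510] / 0.2907 = 0.0707 → 0.07
d₂ = d₁ − σ√T = 0.0707 − 0.2907 = -0.2200 → -0.22
e^(−qT) = e^(−0.045·1.25) = 0.9453;  e^(−rT) = e^(−0.052·1.25) = 0.9371
N(−d₂) = N(0.22) = 0.5871;  N(−d₁) = N(-0.07) = 0.4721
P = 100·0.9371·0.5871 − 97·0.9453·0.4721 = 55.0171 − 43.2888 = 11.7284

£11.73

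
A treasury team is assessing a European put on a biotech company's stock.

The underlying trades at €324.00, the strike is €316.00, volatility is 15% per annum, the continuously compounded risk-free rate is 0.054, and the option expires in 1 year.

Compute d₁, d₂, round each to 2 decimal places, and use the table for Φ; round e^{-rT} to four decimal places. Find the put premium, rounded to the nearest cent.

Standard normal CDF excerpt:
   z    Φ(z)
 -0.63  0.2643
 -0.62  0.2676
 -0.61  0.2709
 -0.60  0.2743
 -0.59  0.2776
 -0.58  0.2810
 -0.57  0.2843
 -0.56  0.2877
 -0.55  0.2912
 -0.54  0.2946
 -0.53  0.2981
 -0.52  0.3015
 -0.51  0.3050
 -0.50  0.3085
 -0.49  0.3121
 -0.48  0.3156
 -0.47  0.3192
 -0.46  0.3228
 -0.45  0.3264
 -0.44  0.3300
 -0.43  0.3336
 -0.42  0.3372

σ√T = 0.15 × 1.0000 = 0.1500
d₁ = [ln(324/316) + (0.054 + ½·0.15²)·1] / (σ√T) = (0.0250 + 0.0653) / 0.1500 = 0.6017 ⇒ 0.60
d₂ = 0.6017 − 0.1500 = 0.4517 ⇒ 0.45
e^(−rT) = e^(−0.054·1) = 0.9474
N(−d₂) = N(-0.45) = 0.3264;  N(−d₁) = N(-0.60) = 0.2743
P = 316·0.9474·0.3264 − 324·0.2743 = 97.7171 − 88.8732 = 8.8439

€8.84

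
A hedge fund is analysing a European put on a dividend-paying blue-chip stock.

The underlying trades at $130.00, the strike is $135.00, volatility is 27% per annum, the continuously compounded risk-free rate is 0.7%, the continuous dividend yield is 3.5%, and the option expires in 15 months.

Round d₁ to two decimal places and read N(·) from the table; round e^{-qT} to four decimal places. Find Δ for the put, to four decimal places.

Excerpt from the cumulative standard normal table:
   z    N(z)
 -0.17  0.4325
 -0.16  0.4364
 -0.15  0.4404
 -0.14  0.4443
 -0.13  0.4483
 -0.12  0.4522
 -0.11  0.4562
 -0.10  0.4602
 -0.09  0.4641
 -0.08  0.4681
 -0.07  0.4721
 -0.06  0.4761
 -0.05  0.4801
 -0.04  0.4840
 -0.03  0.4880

-0.5130

σ√T = 0.27·√1.25 = 0.3019
d₁ = [ln(130/135) + (0.007 − 0.035 + 0.27²/2)·1.25] / 0.3019 = [-0.0377 + 0.0106] / 0.3019 = -0.0900 ⇒ -0.09
N(d₁) = N(-0.09) = 0.4641
Δ_put = exp(−qT)·(N(d₁) − 1) = 0.9572·(0.4641 − 1) = -0.5130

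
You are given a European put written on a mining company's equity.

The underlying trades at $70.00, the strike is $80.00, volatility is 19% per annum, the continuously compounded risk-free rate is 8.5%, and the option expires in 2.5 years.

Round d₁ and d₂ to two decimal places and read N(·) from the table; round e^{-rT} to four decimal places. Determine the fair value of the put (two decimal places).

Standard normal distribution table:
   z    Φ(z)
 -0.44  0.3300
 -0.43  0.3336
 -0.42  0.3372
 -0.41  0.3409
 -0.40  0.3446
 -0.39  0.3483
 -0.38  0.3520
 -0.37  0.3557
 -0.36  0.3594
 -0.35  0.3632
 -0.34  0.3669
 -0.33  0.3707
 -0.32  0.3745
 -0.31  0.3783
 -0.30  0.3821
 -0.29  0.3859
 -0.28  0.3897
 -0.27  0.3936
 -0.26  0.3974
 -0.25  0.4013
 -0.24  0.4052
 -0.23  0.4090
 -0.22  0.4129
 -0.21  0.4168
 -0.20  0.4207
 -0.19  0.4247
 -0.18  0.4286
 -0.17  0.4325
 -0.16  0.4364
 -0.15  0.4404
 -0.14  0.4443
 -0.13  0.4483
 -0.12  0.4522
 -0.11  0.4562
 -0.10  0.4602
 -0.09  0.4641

σ√T = 0.19 × 1.5811 = 0.3004
d₁ = [ln(70/80) + (0.085 + ½·0.19²)·2.5] / (σ√T) = (-0.1335 + 0.2576) / 0.3004 = 0.4131 → 0.41
d₂ = 0.4131 − 0.3004 = 0.1127 → 0.11
exp(−rT) = exp(−0.085·2.5) = 0.8086
P = 80·0.8086·N(-0.11) − 70·N(-0.41) = 80·0.8086·0.4562 − 70·0.3409 = 29.5107 − 23.8630 = 5.6477

$5.65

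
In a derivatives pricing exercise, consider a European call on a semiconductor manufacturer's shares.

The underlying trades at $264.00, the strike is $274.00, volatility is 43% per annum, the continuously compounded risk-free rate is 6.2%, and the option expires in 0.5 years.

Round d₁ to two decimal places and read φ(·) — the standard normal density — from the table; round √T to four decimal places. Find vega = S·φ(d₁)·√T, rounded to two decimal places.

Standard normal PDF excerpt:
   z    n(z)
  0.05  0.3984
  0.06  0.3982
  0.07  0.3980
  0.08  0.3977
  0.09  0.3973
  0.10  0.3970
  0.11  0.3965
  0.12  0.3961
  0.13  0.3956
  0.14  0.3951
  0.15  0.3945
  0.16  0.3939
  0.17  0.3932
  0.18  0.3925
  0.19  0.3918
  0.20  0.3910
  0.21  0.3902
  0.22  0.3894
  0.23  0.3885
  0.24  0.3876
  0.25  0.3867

σ√T = 0.43 × 0.7071 = 0.3041
ln(S/K) + (r + σ²/2)T = ln(264/274) + (0.062 + 0.43²/2)·0.5 = -0.0372 + 0.0772 = 0.0400
d₁ = 0.0400 / 0.3041 = 0.1317 ⇒ 0.13
√T = √0.5 = 0.7071
φ(d₁) = φ(0.13) = 0.3956
vega = S·φ(d₁)·√T = 264·0.3956·0.7071 = 73.8484

73.85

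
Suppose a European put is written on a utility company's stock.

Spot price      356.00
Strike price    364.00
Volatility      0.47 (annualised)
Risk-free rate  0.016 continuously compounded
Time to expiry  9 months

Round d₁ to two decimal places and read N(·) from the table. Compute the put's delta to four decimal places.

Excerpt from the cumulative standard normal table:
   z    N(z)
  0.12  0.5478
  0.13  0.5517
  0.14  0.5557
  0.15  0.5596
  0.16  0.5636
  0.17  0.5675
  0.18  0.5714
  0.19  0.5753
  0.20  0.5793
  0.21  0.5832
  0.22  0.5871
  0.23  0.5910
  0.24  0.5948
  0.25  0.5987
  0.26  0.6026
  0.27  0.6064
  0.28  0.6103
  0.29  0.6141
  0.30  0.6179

-0.4286

T = 0.75;  σ√T = 0.4070
d₁ = [ln(356/364) + (0.016 + 0.47²/2)·0.75] / 0.4070 = [-0.0222 + 0.0948] / 0.4070 = 0.1784 which rounds to 0.18
N(d₁) = N(0.18) = 0.5714
Δ_put = N(d₁) − 1 = 0.5714 − 1 = -0.4286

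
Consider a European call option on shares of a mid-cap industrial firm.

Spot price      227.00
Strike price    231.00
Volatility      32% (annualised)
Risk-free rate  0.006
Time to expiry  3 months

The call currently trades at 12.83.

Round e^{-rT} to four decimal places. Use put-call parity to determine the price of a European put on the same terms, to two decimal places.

16.48

e^(−rT) = e^(−0.006·0.25) = 0.9985
Put-call parity: C − P = S − K·e^(−rT) = 227 − 231·0.9985 = 227 − 230.6535 = -3.6535
P = C − (C − P) = 12.83 − (-3.6535) = 16.4835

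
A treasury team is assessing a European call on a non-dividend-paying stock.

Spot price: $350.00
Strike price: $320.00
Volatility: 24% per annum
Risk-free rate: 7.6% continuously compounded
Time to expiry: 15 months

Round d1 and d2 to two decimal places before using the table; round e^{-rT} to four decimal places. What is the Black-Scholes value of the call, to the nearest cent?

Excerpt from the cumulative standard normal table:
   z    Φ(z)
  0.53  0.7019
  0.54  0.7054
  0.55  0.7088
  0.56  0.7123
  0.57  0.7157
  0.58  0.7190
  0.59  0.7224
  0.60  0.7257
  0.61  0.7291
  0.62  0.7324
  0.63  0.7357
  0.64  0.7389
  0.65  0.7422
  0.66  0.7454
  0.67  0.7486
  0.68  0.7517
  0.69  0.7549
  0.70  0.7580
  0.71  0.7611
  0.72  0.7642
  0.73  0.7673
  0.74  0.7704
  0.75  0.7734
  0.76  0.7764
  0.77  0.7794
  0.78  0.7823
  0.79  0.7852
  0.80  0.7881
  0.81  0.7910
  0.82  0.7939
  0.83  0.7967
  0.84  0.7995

$71.60

T = 1.25;  σ√T = 0.2683
d₁ = [ln(350/320) + (0.076 + 0.24²/2)·1.25] / 0.2683 = [0.0896 + 0.1310] / 0.2683 = 0.8222 which rounds to 0.82
d₂ = d₁ − σ√T = 0.8222 − 0.2683 = 0.5538 which rounds to 0.55
e^(−rT) = e^(−0.076·1.25) = 0.9094
N(d₁) = N(0.82) = 0.7939;  N(d₂) = N(0.55) = 0.7088
C = 350·0.7939 − 320·0.9094·0.7088 = 277.8650 − 206.2665 = 71.5985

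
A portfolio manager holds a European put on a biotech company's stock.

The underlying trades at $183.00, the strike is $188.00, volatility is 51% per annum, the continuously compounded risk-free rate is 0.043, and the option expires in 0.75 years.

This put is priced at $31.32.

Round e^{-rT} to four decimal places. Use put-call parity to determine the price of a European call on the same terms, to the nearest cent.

exp(−rT) = exp(−0.043·0.75) = 0.9683
Put-call parity: C − P = S − K·e^(−rT) = 183 − 188·0.9683 = 183 − 182.0404 = 0.9596
C = P + (C − P) = 31.32 + (0.9596) = 32.2796

$32.28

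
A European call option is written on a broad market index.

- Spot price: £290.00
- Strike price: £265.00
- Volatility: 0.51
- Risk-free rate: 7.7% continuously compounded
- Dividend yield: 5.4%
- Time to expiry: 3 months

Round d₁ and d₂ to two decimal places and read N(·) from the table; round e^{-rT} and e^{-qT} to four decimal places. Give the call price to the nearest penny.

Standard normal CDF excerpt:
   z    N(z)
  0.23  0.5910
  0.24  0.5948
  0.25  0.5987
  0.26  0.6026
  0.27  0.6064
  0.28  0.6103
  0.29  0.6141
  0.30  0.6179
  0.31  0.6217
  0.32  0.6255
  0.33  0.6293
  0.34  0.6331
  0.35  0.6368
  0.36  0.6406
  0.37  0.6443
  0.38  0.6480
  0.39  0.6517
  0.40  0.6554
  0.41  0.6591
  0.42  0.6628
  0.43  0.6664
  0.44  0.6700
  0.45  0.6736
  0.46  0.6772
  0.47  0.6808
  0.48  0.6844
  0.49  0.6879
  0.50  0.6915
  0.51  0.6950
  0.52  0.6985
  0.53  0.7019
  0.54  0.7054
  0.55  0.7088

£42.22

σ√T = 0.51 × 0.5000 = 0.2550
d₁ = [ln(290/265) + (0.077 − 0.054 + 0.51²/2)·0.25] / 0.2550 = [0.0902 + 0.0383] / 0.2550 = 0.5036 → 0.50
d₂ = d₁ − σ√T = 0.5036 − 0.2550 = 0.2486 → 0.25
e^(−qT) = e^(−0.054·0.25) = 0.9866;  e^(−rT) = e^(−0.077·0.25) = 0.9809
N(d₁) = N(0.50) = 0.6915;  N(d₂) = N(0.25) = 0.5987
C = 290·0.9866·0.6915 − 265·0.9809·0.5987 = 197.8478 − 155.6252 = 42.2227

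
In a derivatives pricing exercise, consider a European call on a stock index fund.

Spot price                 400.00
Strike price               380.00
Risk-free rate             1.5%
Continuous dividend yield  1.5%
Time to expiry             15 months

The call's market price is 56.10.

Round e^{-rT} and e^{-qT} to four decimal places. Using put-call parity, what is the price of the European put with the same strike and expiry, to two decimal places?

e^(−qT) = e^(−0.015·1.25) = 0.9814;  e^(−rT) = e^(−0.015·1.25) = 0.9814
Put-call parity: C − P = S·e^(−qT) − K·e^(−rT) = 400·0.9814 − 380·0.9814 = 392.5600 − 372.9320 = 19.6280
P = C − (C − P) = 56.10 − (19.6280) = 36.4720

36.47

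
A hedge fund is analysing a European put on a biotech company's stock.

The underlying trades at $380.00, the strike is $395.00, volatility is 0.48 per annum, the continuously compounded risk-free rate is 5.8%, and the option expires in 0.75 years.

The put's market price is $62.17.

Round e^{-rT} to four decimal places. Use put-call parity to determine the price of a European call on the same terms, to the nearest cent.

$64.00

exp(−rT) = exp(−0.058·0.75) = 0.9574
Put-call parity: C − P = S − K·e^(−rT) = 380 − 395·0.9574 = 380 − 378.1730 = 1.8270
C = P + (C − P) = 62.17 + (1.8270) = 63.9970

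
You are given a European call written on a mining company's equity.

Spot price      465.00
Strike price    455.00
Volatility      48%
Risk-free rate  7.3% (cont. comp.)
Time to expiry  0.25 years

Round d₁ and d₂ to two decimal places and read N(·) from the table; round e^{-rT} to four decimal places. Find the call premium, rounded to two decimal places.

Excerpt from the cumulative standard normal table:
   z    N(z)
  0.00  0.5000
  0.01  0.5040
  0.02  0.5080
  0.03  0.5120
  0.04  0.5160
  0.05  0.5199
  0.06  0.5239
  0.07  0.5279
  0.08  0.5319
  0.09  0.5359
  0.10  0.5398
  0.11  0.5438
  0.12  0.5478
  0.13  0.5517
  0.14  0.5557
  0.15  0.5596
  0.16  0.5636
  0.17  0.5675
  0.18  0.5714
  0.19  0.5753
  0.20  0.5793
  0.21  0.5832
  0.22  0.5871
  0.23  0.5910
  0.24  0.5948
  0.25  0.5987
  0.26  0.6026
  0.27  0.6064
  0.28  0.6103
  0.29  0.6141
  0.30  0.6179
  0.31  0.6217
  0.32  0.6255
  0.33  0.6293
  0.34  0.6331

σ√T = 0.48 × 0.5000 = 0.2400
d₁ = [ln(465/455) + (0.073 + 0.48²/2)·0.25] / 0.2400 = [0.0217 + 0.0470] / 0.2400 = 0.2866 ≈ 0.29
d₂ = d₁ − σ√T = 0.2866 − 0.2400 = 0.0466 ≈ 0.05
e^(−rT) = e^(−0.073·0.25) = 0.9819
C = 465·N(0.29) − 455·0.9819·N(0.05) = 465·0.6141 − 455·0.9819·0.5199 = 285.5565 − 232.2729 = 53.2836

53.28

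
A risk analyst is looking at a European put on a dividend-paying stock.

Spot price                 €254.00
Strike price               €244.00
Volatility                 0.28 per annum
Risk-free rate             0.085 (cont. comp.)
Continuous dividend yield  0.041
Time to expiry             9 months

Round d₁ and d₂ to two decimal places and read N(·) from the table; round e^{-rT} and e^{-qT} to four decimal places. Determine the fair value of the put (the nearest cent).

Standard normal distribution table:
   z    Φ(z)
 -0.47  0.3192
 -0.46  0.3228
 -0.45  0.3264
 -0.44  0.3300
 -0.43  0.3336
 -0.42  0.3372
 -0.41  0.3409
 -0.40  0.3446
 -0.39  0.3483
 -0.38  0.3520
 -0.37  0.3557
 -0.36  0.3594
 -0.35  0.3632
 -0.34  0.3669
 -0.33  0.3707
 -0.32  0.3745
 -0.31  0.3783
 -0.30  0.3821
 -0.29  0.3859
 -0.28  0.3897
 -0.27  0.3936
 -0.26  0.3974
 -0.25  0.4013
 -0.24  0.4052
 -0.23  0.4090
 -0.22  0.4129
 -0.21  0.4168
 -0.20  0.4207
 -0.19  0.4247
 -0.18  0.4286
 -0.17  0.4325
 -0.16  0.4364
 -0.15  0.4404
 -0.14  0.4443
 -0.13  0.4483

€15.06

T = 0.75;  σ√T = 0.2425
d₁ = [ln(254/244) + (0.085 − 0.041 + 0.28²/2)·0.75] / 0.2425 = [0.0402 + 0.0624] / 0.2425 = 0.4230 → 0.42
d₂ = d₁ − σ√T = 0.4230 − 0.2425 = 0.1805 → 0.18
exp(−qT) = exp(−0.041·0.75) = 0.9697;  exp(−rT) = exp(−0.085·0.75) = 0.9382
N(−d₂) = N(-0.18) = 0.4286;  N(−d₁) = N(-0.42) = 0.3372
P = 244·0.9382·0.4286 − 254·0.9697·0.3372 = 98.1155 − 83.0536 = 15.0618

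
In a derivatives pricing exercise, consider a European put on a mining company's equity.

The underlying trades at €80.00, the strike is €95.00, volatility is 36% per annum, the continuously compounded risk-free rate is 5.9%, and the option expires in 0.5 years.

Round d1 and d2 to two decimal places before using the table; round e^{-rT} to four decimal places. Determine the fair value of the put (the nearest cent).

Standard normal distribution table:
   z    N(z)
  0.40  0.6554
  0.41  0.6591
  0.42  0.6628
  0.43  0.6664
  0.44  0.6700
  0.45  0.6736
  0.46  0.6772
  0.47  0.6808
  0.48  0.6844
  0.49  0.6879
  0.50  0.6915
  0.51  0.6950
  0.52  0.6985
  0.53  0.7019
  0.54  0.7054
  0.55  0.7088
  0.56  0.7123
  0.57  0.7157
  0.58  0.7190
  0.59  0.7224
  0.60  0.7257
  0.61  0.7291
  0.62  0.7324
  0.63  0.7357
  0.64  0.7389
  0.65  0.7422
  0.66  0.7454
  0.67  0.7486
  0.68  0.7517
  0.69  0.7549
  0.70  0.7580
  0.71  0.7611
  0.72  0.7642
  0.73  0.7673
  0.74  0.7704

σ√T = 0.36·√0.5 = 0.2546
d₁ = [ln(80/95) + (0.059 + ½·0.36²)·0.5] / (σ√T) = (-0.1719 + 0.0619) / 0.2546 = -0.4319 which rounds to -0.43
d₂ = -0.4319 − 0.2546 = -0.6865 which rounds to -0.69
exp(−rT) = exp(−0.059·0.5) = 0.9709
P = 95·0.9709·N(0.69) − 80·N(0.43) = 95·0.9709·0.7549 − 80·0.6664 = 69.6286 − 53.3120 = 16.3166

€16.32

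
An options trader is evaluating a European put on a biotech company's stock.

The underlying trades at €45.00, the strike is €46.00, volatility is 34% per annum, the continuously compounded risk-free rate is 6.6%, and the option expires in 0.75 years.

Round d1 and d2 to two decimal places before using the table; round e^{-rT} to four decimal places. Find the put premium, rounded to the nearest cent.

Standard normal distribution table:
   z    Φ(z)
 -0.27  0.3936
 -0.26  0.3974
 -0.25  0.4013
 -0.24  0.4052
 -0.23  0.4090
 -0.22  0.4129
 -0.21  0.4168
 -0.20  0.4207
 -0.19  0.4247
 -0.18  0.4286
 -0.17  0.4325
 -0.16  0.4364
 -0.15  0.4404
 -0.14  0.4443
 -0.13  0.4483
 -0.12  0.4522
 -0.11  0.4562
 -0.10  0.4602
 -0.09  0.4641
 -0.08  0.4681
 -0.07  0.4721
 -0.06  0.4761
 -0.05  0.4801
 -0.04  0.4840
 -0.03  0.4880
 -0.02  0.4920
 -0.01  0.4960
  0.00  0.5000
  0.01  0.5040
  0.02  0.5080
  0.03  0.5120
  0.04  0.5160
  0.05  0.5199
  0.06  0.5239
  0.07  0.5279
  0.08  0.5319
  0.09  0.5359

σ√T = 0.34·√0.75 = 0.2944
d₁ = [ln(45/46) + (0.066 + 0.34²/2)·0.75] / 0.2944 = [-0.0220 + 0.0929] / 0.2944 = 0.2407 → 0.24
d₂ = d₁ − σ√T = 0.2407 − 0.2944 = -0.0538 → -0.05
e^(−rT) = e^(−0.066·0.75) = 0.9517
P = 46·0.9517·N(0.05) − 45·N(-0.24) = 46·0.9517·0.5199 − 45·0.4052 = 22.7603 − 18.2340 = 4.5263

€4.53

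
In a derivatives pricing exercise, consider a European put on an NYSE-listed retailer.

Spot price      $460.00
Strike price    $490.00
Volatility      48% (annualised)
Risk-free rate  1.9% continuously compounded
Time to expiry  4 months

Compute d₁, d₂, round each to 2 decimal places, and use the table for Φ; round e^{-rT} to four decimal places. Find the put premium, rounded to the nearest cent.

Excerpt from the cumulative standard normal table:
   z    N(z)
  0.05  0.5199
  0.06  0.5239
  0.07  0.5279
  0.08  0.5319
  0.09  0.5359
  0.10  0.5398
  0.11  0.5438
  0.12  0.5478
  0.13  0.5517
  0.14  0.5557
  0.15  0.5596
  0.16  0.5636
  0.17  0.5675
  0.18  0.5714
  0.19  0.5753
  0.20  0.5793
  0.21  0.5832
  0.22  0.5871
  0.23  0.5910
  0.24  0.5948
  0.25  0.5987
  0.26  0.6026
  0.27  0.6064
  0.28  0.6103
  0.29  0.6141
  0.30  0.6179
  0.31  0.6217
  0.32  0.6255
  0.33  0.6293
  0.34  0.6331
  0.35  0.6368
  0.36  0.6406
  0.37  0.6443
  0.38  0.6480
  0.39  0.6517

$65.43

σ√T = 0.48 × 0.5774 = 0.2771
ln(S/K) + (r + σ²/2)T = ln(460/490) + (0.019 + 0.48²/2)·0.3333 = -0.0632 + 0.0447 = -0.0184
d₁ = -0.0184 / 0.2771 = -0.0666 which rounds to -0.07
d₂ = d₁ − σ√T = -0.0666 − 0.2771 = -0.3437 which rounds to -0.34
exp(−rT) = exp(−0.019·0.3333) = 0.9937
P = 490·0.9937·N(0.34) − 460·N(0.07) = 490·0.9937·0.6331 − 460·0.5279 = 308.2646 − 242.8340 = 65.4306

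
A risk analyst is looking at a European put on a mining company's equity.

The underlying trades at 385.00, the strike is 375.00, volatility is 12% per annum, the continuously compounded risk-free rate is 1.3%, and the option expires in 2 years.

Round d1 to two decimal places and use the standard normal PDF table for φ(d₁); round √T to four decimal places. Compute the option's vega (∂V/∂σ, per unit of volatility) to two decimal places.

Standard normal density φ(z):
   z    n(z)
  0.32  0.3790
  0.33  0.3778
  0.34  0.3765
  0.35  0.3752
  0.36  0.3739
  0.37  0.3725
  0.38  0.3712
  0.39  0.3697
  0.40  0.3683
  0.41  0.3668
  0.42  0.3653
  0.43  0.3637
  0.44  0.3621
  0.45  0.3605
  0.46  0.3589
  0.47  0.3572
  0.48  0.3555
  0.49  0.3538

201.29

σ√T = 0.12·√2 = 0.1697
d₁ = [ln(385/375) + (0.013 + ½·0.12²)·2] / (σ√T) = (0.0263 + 0.0404) / 0.1697 = 0.3931 ≈ 0.39
√T = √2 = 1.4142
φ(d₁) = φ(0.39) = 0.3697
vega = S·φ(d₁)·√T = 385·0.3697·1.4142 = 201.2894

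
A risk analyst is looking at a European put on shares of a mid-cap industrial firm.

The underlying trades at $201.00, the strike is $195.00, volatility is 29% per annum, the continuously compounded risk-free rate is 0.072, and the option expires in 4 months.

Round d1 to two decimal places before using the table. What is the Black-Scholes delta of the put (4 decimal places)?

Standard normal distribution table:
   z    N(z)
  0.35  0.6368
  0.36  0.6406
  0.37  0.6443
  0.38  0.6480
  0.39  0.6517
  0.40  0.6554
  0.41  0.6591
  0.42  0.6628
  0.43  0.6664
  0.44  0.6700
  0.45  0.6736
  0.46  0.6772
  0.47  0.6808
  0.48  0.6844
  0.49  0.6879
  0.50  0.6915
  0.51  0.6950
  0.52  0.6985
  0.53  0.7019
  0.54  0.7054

σ√T = 0.29 × 0.5774 = 0.1674
d₁ = [ln(201/195) + (0.072 + 0.29²/2)·0.3333] / 0.1674 = [0.0303 + 0.0380] / 0.1674 = 0.4081 → 0.41
N(d₁) = N(0.41) = 0.6591
Δ_put = N(d₁) − 1 = 0.6591 − 1 = -0.3409

-0.3409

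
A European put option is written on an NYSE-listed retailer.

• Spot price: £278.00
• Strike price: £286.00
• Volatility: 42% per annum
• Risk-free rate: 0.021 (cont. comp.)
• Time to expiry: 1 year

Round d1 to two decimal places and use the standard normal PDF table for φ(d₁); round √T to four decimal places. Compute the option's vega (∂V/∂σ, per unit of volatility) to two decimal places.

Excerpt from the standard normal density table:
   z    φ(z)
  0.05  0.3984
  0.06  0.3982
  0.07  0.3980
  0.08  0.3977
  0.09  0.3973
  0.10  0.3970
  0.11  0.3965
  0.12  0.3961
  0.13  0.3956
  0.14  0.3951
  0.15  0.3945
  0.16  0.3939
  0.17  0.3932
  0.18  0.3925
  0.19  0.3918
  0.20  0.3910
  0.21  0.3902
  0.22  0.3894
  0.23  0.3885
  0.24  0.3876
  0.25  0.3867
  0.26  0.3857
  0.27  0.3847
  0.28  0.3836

108.92

T = 1;  σ√T = 0.4200
d₁ = [ln(278/286) + (0.021 + 0.42²/2)·1] / 0.4200 = [-0.0284 + 0.1092] / 0.4200 = 0.1925 which rounds to 0.19
√T = √1 = 1.0000
φ(d₁) = φ(0.19) = 0.3918
vega = S·φ(d₁)·√T = 278·0.3918·1.0000 = 108.9204
(Vega is the same for a European call and put with the same parameters.)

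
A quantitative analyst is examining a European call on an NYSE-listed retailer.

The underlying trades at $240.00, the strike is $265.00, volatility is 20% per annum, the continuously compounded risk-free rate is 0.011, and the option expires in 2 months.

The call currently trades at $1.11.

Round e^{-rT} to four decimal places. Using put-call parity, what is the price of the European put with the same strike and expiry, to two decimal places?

$25.63

exp(−rT) = exp(−0.011·0.1667) = 0.9982
Put-call parity: C − P = S − K·e^(−rT) = 240 − 265·0.9982 = 240 − 264.5230 = -24.5230
P = C − (C − P) = 1.11 − (-24.5230) = 25.6330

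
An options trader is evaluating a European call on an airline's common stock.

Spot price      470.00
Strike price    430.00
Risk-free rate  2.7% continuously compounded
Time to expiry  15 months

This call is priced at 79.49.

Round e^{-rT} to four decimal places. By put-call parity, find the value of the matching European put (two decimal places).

e^(−rT) = e^(−0.027·1.25) = 0.9668
Put-call parity: C − P = S − K·e^(−rT) = 470 − 430·0.9668 = 470 − 415.7240 = 54.2760
P = C − (C − P) = 79.49 − (54.2760) = 25.2140

25.21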